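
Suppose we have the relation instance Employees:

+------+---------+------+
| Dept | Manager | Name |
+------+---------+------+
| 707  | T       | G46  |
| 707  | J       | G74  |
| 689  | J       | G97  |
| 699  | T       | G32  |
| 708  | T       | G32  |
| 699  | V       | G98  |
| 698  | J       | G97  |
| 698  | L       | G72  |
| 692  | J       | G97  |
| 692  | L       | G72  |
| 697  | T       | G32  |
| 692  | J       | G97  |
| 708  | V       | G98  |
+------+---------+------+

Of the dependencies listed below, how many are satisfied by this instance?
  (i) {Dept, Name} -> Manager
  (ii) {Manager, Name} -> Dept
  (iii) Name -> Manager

2

(i) {Dept, Name} -> Manager: every LHS value maps to a single RHS value — holds.
(ii) {Manager, Name} -> Dept: (Manager=J, Name=G97): 4 rows → Dept takes values {689, 698, 692} — violation; (Manager=T, Name=G32): 3 rows → Dept takes values {699, 708, 697} — violation; (Manager=V, Name=G98): 2 rows → Dept takes values {699, 708} — violation; (Manager=L, Name=G72): 2 rows → Dept takes values {698, 692} — violation — fails.
(iii) Name -> Manager: every LHS value maps to a single RHS value — holds.
2 of the 3 dependencies hold.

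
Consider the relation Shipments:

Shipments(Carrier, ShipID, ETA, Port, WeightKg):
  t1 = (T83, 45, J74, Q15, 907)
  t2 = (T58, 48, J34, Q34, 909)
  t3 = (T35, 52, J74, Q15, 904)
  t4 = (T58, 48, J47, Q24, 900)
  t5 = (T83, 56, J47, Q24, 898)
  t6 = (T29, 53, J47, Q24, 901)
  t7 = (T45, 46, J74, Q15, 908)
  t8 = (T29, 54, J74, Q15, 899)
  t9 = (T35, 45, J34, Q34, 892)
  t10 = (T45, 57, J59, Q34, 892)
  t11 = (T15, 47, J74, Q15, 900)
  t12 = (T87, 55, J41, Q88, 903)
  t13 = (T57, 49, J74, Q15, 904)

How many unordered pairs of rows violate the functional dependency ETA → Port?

0

ETA=J74: all 6 rows agree on Port — 0 pairs.
ETA=J34: all 2 rows agree on Port — 0 pairs.
ETA=J47: all 3 rows agree on Port — 0 pairs.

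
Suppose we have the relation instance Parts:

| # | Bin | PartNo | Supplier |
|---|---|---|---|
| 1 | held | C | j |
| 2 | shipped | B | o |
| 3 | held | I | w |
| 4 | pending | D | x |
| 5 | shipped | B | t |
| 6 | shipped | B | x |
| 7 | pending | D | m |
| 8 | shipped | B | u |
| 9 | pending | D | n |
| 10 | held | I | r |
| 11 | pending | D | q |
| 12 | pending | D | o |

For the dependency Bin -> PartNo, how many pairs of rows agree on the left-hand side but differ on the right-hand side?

2

Bin=held: violating pairs (1,3), (1,10) — 2 pairs.
Bin=shipped: all 4 rows agree on PartNo — 0 pairs.
Bin=pending: all 5 rows agree on PartNo — 0 pairs.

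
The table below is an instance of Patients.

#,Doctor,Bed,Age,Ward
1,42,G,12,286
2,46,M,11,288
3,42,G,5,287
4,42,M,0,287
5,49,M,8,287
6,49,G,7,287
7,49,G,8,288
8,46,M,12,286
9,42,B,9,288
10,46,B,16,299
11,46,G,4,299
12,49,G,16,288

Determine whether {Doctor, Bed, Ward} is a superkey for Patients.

Rows 7 and 12 have the same {Doctor, Bed, Ward} value (Doctor=49, Bed=G, Ward=288) but are distinct tuples, so {Doctor, Bed, Ward} does not determine every attribute — not a superkey.

No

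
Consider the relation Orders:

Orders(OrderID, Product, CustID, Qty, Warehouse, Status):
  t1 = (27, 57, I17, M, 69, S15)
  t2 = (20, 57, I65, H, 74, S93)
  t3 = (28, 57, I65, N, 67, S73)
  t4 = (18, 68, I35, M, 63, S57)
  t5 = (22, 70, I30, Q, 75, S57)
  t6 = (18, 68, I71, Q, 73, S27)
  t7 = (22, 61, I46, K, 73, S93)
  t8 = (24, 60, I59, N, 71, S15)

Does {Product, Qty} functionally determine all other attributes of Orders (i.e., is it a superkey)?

All 8 rows have distinct {Product, Qty} values, so {Product, Qty} → (all attributes) holds and {Product, Qty} is a superkey.

Yes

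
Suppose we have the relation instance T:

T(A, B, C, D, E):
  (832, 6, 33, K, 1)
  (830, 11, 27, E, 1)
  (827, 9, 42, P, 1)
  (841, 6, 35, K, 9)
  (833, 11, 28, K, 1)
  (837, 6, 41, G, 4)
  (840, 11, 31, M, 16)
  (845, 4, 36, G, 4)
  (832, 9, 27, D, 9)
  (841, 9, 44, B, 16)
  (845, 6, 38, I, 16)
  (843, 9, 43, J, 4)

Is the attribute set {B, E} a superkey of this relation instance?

Two distinct rows share (B=11, E=1), so {B, E} does not determine every attribute — not a superkey.

No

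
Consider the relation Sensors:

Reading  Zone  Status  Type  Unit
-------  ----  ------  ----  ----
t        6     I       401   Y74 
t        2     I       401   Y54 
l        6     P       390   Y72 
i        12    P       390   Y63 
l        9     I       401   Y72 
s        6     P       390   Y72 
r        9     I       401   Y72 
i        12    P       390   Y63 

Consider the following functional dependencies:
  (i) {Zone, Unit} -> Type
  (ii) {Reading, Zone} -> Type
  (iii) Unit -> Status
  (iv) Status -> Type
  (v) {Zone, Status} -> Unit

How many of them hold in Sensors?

(i) {Zone, Unit} -> Type: every LHS value maps to a single RHS value — holds.
(ii) {Reading, Zone} -> Type: every LHS value maps to a single RHS value — holds.
(iii) Unit -> Status: Unit=Y72: 4 rows → Status takes values {P, I} — violation — fails.
(iv) Status -> Type: every LHS value maps to a single RHS value — holds.
(v) {Zone, Status} -> Unit: every LHS value maps to a single RHS value — holds.
4 of the 5 dependencies hold.

4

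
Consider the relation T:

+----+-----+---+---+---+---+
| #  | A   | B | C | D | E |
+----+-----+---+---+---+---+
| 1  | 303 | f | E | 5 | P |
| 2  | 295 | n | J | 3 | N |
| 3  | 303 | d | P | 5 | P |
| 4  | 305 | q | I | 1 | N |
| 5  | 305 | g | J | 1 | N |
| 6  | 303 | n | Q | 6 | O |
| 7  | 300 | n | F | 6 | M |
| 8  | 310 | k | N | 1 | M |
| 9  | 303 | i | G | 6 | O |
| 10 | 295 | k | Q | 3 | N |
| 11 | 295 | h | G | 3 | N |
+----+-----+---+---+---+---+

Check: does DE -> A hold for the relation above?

Yes

(D=5, E=P): rows 1, 3 → A = 303, 303 ✓
(D=3, E=N): rows 2, 10, 11 → A = 295, 295, 295 ✓
(D=1, E=N): rows 4, 5 → A = 305, 305 ✓
(D=6, E=O): rows 6, 9 → A = 303, 303 ✓
(D=6, E=M): row 7 → A = 300 ✓
(D=1, E=M): row 8 → A = 310 ✓
Every DE value is associated with a single A value, so DE -> A holds.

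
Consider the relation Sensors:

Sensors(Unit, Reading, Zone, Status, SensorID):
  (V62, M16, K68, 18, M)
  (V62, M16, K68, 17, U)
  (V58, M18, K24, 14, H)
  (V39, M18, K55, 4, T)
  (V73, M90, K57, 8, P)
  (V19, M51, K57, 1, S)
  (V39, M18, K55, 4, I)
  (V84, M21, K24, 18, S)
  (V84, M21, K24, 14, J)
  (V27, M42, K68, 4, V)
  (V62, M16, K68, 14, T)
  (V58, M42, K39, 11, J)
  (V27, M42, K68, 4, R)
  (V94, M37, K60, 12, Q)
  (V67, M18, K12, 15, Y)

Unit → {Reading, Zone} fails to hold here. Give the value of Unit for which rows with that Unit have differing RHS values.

Unit=V62: 3 rows → {Reading,Zone} = (M16, K68), (M16, K68), (M16, K68) ✓
Unit=V58: 2 rows → {Reading,Zone} takes values {(M18, K24), (M42, K39)} — violation
Unit=V39: 2 rows → {Reading,Zone} = (M18, K55), (M18, K55) ✓
Unit=V73: 1 row → {Reading,Zone} = (M90, K57) ✓
Unit=V19: 1 row → {Reading,Zone} = (M51, K57) ✓
Unit=V84: 2 rows → {Reading,Zone} = (M21, K24), (M21, K24) ✓
Unit=V27: 2 rows → {Reading,Zone} = (M42, K68), (M42, K68) ✓
Unit=V94: 1 row → {Reading,Zone} = (M37, K60) ✓
Unit=V67: 1 row → {Reading,Zone} = (M18, K12) ✓
The only Unit value with inconsistent RHS is Unit=V58.

V58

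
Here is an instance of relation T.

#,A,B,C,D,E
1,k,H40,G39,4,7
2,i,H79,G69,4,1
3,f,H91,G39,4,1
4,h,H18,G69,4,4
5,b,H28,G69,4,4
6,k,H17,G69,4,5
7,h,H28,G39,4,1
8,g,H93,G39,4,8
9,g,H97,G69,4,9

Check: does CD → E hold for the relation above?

No

(C=G39, D=4): rows 1, 3, 7, 8 → E takes values {7, 1, 8} — violation
(C=G69, D=4): rows 2, 4, 5, 6, 9 → E takes values {1, 4, 5, 9} — violation
Two rows agree on CD but differ on E, so CD → E does not hold.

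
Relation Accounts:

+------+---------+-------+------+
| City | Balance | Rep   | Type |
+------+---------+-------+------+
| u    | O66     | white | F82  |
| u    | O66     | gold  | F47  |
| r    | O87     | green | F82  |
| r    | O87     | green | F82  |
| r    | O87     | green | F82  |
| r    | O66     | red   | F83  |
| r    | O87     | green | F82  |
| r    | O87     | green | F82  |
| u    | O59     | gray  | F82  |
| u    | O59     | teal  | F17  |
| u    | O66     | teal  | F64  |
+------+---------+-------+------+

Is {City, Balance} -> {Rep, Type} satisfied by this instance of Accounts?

No

(City=u, Balance=O66): 3 rows → {Rep,Type} takes values {(white, F82), (gold, F47), (teal, F64)} — violation
(City=r, Balance=O87): 5 rows → {Rep,Type} = (green, F82), (green, F82), (green, F82), (green, F82), (green, F82) ✓
(City=r, Balance=O66): 1 row → {Rep,Type} = (red, F83) ✓
(City=u, Balance=O59): 2 rows → {Rep,Type} takes values {(gray, F82), (teal, F17)} — violation
Two rows agree on {City, Balance} but differ on {Rep, Type}, so {City, Balance} -> {Rep, Type} does not hold.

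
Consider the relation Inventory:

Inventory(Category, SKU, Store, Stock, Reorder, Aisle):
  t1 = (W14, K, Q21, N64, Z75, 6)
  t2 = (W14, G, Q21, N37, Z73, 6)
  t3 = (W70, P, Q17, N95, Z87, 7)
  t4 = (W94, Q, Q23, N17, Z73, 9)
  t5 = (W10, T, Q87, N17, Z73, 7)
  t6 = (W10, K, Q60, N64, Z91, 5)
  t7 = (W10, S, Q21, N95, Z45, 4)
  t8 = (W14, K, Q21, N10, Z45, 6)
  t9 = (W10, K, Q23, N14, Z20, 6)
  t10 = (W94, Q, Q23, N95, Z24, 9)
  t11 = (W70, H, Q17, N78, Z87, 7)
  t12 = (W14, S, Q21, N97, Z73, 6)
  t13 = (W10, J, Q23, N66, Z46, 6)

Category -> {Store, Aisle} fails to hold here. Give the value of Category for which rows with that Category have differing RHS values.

Category=W14: rows 1, 2, 8, 12 → {Store,Aisle} = (Q21, 6), (Q21, 6), (Q21, 6), (Q21, 6) ✓
Category=W70: rows 3, 11 → {Store,Aisle} = (Q17, 7), (Q17, 7) ✓
Category=W94: rows 4, 10 → {Store,Aisle} = (Q23, 9), (Q23, 9) ✓
Category=W10: rows 5, 6, 7, 9, 13 → {Store,Aisle} takes values {(Q87, 7), (Q60, 5), (Q21, 4), (Q23, 6)} — violation
The only Category value with inconsistent RHS is Category=W10.

W10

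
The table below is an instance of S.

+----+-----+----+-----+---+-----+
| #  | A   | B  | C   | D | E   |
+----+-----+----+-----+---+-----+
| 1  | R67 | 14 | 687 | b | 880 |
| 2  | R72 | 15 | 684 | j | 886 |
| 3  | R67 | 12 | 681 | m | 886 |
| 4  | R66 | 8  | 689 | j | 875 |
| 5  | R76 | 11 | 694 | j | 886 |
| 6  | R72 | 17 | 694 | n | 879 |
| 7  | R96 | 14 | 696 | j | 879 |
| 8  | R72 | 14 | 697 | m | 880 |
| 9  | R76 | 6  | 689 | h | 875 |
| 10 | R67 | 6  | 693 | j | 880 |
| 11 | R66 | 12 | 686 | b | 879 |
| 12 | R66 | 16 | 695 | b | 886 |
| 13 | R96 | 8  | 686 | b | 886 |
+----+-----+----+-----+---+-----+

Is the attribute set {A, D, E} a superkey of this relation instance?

Yes

All 13 rows have distinct {A, D, E} values, so {A, D, E} → (all attributes) holds and {A, D, E} is a superkey.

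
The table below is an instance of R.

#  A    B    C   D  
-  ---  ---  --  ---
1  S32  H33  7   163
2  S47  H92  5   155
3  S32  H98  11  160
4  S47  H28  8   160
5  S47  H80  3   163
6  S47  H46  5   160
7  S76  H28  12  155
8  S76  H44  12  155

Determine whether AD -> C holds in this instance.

No

(A=S32, D=163): row 1 → C = 7 ✓
(A=S47, D=155): row 2 → C = 5 ✓
(A=S32, D=160): row 3 → C = 11 ✓
(A=S47, D=160): rows 4, 6 → C takes values {8, 5} — violation
(A=S47, D=163): row 5 → C = 3 ✓
(A=S76, D=155): rows 7, 8 → C = 12, 12 ✓
Two rows agree on AD but differ on C, so AD -> C does not hold.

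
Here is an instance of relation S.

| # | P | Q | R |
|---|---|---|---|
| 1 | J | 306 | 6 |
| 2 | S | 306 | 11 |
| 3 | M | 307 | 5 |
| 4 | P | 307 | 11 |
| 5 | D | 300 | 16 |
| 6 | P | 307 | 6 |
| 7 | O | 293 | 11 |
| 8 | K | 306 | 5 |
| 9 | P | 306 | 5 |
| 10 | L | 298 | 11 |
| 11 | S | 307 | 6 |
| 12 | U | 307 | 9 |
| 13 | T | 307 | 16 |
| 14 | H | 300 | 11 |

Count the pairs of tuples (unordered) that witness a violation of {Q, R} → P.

(Q=307, R=6): violating pairs (6,11) — 1 pair.
(Q=306, R=5): violating pairs (8,9) — 1 pair.

2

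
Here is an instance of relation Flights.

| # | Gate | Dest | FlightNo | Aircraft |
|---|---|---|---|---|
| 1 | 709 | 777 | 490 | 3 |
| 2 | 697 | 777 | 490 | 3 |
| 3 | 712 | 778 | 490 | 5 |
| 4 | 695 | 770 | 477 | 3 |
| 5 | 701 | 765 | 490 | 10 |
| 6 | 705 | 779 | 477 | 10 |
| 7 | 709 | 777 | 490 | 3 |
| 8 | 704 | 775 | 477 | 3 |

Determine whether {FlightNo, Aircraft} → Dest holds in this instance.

No

(FlightNo=490, Aircraft=3): rows 1, 2, 7 → Dest = 777, 777, 777 ✓
(FlightNo=490, Aircraft=5): row 3 → Dest = 778 ✓
(FlightNo=477, Aircraft=3): rows 4, 8 → Dest takes values {770, 775} — violation
(FlightNo=490, Aircraft=10): row 5 → Dest = 765 ✓
(FlightNo=477, Aircraft=10): row 6 → Dest = 779 ✓
Two rows agree on {FlightNo, Aircraft} but differ on Dest, so {FlightNo, Aircraft} → Dest does not hold.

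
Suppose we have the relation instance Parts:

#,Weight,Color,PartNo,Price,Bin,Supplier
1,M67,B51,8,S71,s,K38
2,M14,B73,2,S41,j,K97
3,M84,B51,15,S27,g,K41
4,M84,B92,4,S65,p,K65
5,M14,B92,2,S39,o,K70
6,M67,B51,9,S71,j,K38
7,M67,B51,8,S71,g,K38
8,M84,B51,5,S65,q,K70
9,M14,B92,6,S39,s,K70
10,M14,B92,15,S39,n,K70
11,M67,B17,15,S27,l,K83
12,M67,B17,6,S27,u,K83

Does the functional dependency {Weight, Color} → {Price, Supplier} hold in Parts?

(Weight=M67, Color=B51): rows 1, 6, 7 → {Price,Supplier} = (S71, K38), (S71, K38), (S71, K38) ✓
(Weight=M14, Color=B73): row 2 → {Price,Supplier} = (S41, K97) ✓
(Weight=M84, Color=B51): rows 3, 8 → {Price,Supplier} takes values {(S27, K41), (S65, K70)} — violation
(Weight=M84, Color=B92): row 4 → {Price,Supplier} = (S65, K65) ✓
(Weight=M14, Color=B92): rows 5, 9, 10 → {Price,Supplier} = (S39, K70), (S39, K70), (S39, K70) ✓
(Weight=M67, Color=B17): rows 11, 12 → {Price,Supplier} = (S27, K83), (S27, K83) ✓
Two rows agree on {Weight, Color} but differ on {Price, Supplier}, so {Weight, Color} → {Price, Supplier} does not hold.

No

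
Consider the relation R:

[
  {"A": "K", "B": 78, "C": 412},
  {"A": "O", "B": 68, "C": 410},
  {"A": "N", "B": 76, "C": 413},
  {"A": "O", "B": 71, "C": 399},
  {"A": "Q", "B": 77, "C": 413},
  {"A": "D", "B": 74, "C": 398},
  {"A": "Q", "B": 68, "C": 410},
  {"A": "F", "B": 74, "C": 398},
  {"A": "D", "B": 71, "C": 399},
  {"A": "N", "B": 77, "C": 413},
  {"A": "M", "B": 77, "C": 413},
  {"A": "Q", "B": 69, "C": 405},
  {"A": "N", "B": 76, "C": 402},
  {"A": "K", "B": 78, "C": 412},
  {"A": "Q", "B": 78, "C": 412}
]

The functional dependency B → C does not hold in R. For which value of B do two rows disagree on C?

76

B=78: 3 rows → C = 412, 412, 412 ✓
B=68: 2 rows → C = 410, 410 ✓
B=76: 2 rows → C takes values {413, 402} — violation
B=71: 2 rows → C = 399, 399 ✓
B=77: 3 rows → C = 413, 413, 413 ✓
B=74: 2 rows → C = 398, 398 ✓
B=69: 1 row → C = 405 ✓
The only B value with inconsistent C is B=76.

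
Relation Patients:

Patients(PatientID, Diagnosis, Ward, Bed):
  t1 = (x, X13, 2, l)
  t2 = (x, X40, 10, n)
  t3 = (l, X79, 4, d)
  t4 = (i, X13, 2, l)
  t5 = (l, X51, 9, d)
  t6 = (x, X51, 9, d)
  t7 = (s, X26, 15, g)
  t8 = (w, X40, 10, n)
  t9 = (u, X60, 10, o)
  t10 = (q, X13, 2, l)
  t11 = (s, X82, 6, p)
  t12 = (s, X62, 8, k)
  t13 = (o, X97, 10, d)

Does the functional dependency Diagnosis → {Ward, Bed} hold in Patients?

Yes

Diagnosis=X13: rows 1, 4, 10 → {Ward,Bed} = (2, l), (2, l), (2, l) ✓
Diagnosis=X40: rows 2, 8 → {Ward,Bed} = (10, n), (10, n) ✓
Diagnosis=X79: row 3 → {Ward,Bed} = (4, d) ✓
Diagnosis=X51: rows 5, 6 → {Ward,Bed} = (9, d), (9, d) ✓
Diagnosis=X26: row 7 → {Ward,Bed} = (15, g) ✓
Diagnosis=X60: row 9 → {Ward,Bed} = (10, o) ✓
Diagnosis=X82: row 11 → {Ward,Bed} = (6, p) ✓
Diagnosis=X62: row 12 → {Ward,Bed} = (8, k) ✓
Diagnosis=X97: row 13 → {Ward,Bed} = (10, d) ✓
Every Diagnosis value is associated with a single {Ward, Bed} value, so Diagnosis → {Ward, Bed} holds.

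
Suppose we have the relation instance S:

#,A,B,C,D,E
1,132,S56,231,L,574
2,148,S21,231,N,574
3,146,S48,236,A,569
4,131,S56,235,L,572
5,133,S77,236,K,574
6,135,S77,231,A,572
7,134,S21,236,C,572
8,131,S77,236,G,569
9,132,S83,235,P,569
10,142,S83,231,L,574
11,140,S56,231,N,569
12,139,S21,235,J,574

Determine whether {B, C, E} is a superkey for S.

Yes

All 12 rows have distinct {B, C, E} values, so {B, C, E} → (all attributes) holds and {B, C, E} is a superkey.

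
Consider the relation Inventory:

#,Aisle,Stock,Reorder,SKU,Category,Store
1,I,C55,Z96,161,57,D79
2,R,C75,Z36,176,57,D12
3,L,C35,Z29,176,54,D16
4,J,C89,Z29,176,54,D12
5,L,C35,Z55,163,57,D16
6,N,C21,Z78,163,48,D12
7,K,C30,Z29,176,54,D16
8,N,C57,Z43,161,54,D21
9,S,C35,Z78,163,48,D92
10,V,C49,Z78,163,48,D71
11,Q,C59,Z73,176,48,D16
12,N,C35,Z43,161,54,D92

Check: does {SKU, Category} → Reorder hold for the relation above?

(SKU=161, Category=57): row 1 → Reorder = Z96 ✓
(SKU=176, Category=57): row 2 → Reorder = Z36 ✓
(SKU=176, Category=54): rows 3, 4, 7 → Reorder = Z29, Z29, Z29 ✓
(SKU=163, Category=57): row 5 → Reorder = Z55 ✓
(SKU=163, Category=48): rows 6, 9, 10 → Reorder = Z78, Z78, Z78 ✓
(SKU=161, Category=54): rows 8, 12 → Reorder = Z43, Z43 ✓
(SKU=176, Category=48): row 11 → Reorder = Z73 ✓
Every {SKU, Category} value is associated with a single Reorder value, so {SKU, Category} → Reorder holds.

Yes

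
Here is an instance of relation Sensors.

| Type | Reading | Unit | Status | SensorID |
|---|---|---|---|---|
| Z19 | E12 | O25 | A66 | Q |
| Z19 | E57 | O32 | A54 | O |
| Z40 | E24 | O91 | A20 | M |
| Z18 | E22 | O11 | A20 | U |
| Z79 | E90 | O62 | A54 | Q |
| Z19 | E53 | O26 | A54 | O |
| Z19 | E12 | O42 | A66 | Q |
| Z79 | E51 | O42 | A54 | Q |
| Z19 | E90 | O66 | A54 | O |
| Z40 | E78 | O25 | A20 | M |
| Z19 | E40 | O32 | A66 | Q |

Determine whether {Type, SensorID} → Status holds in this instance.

Yes

(Type=Z19, SensorID=Q): 3 rows → Status = A66, A66, A66 ✓
(Type=Z19, SensorID=O): 3 rows → Status = A54, A54, A54 ✓
(Type=Z40, SensorID=M): 2 rows → Status = A20, A20 ✓
(Type=Z18, SensorID=U): 1 row → Status = A20 ✓
(Type=Z79, SensorID=Q): 2 rows → Status = A54, A54 ✓
Every {Type, SensorID} value is associated with a single Status value, so {Type, SensorID} → Status holds.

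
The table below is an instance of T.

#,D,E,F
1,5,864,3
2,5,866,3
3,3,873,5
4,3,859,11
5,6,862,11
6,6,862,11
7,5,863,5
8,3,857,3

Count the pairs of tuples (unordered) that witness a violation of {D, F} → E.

(D=5, F=3): violating pairs (1,2) — 1 pair.
(D=6, F=11): all 2 rows agree on E — 0 pairs.

1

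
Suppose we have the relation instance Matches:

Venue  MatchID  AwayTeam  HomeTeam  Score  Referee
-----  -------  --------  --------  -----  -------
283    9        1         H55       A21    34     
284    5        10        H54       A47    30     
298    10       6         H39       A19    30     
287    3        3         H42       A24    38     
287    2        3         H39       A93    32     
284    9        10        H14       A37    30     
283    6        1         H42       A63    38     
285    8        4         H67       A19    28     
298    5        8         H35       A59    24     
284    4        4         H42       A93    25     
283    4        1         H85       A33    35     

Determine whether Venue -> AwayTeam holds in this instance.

No

Venue=283: 3 rows → AwayTeam = 1, 1, 1 ✓
Venue=284: 3 rows → AwayTeam takes values {10, 4} — violation
Venue=298: 2 rows → AwayTeam takes values {6, 8} — violation
Venue=287: 2 rows → AwayTeam = 3, 3 ✓
Venue=285: 1 row → AwayTeam = 4 ✓
Two rows agree on Venue but differ on AwayTeam, so Venue -> AwayTeam does not hold.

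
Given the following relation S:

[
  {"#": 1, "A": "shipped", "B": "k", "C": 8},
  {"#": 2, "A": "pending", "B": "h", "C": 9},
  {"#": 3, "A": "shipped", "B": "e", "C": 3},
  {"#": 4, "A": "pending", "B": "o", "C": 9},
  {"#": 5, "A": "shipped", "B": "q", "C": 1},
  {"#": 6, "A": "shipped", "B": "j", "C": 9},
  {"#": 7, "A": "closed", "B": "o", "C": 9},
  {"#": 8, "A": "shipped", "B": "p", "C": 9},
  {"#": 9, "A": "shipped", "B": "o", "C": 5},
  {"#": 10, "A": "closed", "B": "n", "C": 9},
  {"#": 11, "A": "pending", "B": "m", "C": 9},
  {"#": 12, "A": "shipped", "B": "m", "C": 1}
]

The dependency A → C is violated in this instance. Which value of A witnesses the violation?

shipped

A=shipped: rows 1, 3, 5, 6, 8, 9, 12 → C takes values {8, 3, 1, 9, 5} — violation
A=pending: rows 2, 4, 11 → C = 9, 9, 9 ✓
A=closed: rows 7, 10 → C = 9, 9 ✓
The only A value with inconsistent C is A=shipped.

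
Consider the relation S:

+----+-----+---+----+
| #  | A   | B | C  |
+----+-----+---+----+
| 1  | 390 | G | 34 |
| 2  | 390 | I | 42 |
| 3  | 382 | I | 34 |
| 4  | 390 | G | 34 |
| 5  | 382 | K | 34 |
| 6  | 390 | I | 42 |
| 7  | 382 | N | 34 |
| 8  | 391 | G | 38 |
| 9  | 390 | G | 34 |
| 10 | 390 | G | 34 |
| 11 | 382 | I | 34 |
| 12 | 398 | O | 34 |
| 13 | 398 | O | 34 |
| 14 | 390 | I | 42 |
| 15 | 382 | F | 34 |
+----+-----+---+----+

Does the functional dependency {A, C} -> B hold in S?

(A=390, C=34): rows 1, 4, 9, 10 → B = G, G, G, G ✓
(A=390, C=42): rows 2, 6, 14 → B = I, I, I ✓
(A=382, C=34): rows 3, 5, 7, 11, 15 → B takes values {I, K, N, F} — violation
(A=391, C=38): row 8 → B = G ✓
(A=398, C=34): rows 12, 13 → B = O, O ✓
Two rows agree on {A, C} but differ on B, so {A, C} -> B does not hold.

No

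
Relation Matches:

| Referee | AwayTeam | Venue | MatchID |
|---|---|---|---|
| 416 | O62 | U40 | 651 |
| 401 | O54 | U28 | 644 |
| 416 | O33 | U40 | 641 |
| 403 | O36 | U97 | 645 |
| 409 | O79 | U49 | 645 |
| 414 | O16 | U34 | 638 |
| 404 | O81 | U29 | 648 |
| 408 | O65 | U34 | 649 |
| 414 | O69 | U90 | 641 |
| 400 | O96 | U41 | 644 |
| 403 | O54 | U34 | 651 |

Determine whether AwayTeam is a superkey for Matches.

Two distinct rows share AwayTeam=O54, so AwayTeam does not determine every attribute — not a superkey.

No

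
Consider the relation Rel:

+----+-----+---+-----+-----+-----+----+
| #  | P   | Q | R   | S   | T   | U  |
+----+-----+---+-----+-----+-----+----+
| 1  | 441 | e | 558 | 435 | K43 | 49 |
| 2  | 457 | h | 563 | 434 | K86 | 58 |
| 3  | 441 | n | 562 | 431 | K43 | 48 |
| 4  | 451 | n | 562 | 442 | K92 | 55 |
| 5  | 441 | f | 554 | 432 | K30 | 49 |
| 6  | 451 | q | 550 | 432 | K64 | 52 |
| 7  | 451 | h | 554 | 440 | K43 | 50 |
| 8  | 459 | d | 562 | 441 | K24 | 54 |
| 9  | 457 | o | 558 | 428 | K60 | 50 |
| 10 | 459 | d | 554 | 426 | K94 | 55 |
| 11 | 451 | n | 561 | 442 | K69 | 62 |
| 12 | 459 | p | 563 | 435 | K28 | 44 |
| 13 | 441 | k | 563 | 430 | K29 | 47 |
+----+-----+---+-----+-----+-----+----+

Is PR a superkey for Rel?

All 13 rows have distinct PR values, so PR → (all attributes) holds and PR is a superkey.

Yes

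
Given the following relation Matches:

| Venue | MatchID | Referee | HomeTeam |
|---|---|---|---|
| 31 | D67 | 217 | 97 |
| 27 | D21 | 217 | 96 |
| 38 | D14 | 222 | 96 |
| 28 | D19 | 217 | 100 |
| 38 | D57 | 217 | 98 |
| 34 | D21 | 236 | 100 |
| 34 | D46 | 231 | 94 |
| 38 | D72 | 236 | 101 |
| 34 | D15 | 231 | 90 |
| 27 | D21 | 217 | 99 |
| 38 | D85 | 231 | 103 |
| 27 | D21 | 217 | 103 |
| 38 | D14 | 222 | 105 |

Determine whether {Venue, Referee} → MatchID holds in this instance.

(Venue=31, Referee=217): 1 row → MatchID = D67 ✓
(Venue=27, Referee=217): 3 rows → MatchID = D21, D21, D21 ✓
(Venue=38, Referee=222): 2 rows → MatchID = D14, D14 ✓
(Venue=28, Referee=217): 1 row → MatchID = D19 ✓
(Venue=38, Referee=217): 1 row → MatchID = D57 ✓
(Venue=34, Referee=236): 1 row → MatchID = D21 ✓
(Venue=34, Referee=231): 2 rows → MatchID takes values {D46, D15} — violation
(Venue=38, Referee=236): 1 row → MatchID = D72 ✓
(Venue=38, Referee=231): 1 row → MatchID = D85 ✓
Two rows agree on {Venue, Referee} but differ on MatchID, so {Venue, Referee} → MatchID does not hold.

No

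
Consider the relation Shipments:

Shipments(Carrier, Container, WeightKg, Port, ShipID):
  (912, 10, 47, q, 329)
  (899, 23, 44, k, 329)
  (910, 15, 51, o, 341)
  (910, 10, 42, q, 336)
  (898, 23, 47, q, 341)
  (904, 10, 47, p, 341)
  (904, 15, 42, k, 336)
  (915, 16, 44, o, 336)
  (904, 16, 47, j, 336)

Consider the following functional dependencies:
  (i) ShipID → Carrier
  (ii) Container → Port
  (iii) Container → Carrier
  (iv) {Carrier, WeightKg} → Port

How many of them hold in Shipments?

0

(i) ShipID → Carrier: ShipID=329: 2 rows → Carrier takes values {912, 899} — violation; ShipID=341: 3 rows → Carrier takes values {910, 898, 904} — violation; ShipID=336: 4 rows → Carrier takes values {910, 904, 915} — violation — fails.
(ii) Container → Port: Container=10: 3 rows → Port takes values {q, p} — violation; Container=23: 2 rows → Port takes values {k, q} — violation; Container=15: 2 rows → Port takes values {o, k} — violation; Container=16: 2 rows → Port takes values {o, j} — violation — fails.
(iii) Container → Carrier: Container=10: 3 rows → Carrier takes values {912, 910, 904} — violation; Container=23: 2 rows → Carrier takes values {899, 898} — violation; Container=15: 2 rows → Carrier takes values {910, 904} — violation; Container=16: 2 rows → Carrier takes values {915, 904} — violation — fails.
(iv) {Carrier, WeightKg} → Port: (Carrier=904, WeightKg=47): 2 rows → Port takes values {p, j} — violation — fails.
None of the 4 dependencies hold.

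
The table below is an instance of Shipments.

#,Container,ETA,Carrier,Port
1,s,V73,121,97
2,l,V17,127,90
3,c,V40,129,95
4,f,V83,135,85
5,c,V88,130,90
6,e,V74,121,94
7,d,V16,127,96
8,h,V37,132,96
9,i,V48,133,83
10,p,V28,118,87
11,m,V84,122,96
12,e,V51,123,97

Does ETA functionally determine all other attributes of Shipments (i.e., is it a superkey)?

Yes

All 12 rows have distinct ETA values, so ETA → (all attributes) holds and ETA is a superkey.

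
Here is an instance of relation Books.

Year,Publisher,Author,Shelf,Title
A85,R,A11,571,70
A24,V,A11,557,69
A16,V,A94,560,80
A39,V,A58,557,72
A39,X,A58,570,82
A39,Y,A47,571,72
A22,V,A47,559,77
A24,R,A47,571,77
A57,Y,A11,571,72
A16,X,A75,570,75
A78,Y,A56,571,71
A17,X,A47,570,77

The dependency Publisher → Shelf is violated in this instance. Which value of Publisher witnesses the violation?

Publisher=R: 2 rows → Shelf = 571, 571 ✓
Publisher=V: 4 rows → Shelf takes values {557, 560, 559} — violation
Publisher=X: 3 rows → Shelf = 570, 570, 570 ✓
Publisher=Y: 3 rows → Shelf = 571, 571, 571 ✓
The only Publisher value with inconsistent Shelf is Publisher=V.

V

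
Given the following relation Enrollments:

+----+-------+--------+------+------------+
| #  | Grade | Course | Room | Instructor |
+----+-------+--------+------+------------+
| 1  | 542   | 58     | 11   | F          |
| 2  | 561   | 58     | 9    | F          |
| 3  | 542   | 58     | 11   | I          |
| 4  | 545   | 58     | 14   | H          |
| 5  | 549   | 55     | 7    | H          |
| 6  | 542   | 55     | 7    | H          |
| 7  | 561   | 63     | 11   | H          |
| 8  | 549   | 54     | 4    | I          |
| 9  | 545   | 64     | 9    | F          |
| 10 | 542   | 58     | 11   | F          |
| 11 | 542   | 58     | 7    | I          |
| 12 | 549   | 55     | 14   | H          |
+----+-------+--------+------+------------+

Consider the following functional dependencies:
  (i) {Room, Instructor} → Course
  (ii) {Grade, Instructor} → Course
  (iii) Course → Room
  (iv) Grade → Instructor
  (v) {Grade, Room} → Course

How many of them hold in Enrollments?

(i) {Room, Instructor} → Course: (Room=9, Instructor=F): rows 2, 9 → Course takes values {58, 64} — violation; (Room=14, Instructor=H): rows 4, 12 → Course takes values {58, 55} — violation — fails.
(ii) {Grade, Instructor} → Course: every LHS value maps to a single RHS value — holds.
(iii) Course → Room: Course=58: rows 1, 2, 3, 4, 10, 11 → Room takes values {11, 9, 14, 7} — violation; Course=55: rows 5, 6, 12 → Room takes values {7, 14} — violation — fails.
(iv) Grade → Instructor: Grade=542: rows 1, 3, 6, 10, 11 → Instructor takes values {F, I, H} — violation; Grade=561: rows 2, 7 → Instructor takes values {F, H} — violation; Grade=545: rows 4, 9 → Instructor takes values {H, F} — violation; Grade=549: rows 5, 8, 12 → Instructor takes values {H, I} — violation — fails.
(v) {Grade, Room} → Course: (Grade=542, Room=7): rows 6, 11 → Course takes values {55, 58} — violation — fails.
1 of the 5 dependencies holds.

1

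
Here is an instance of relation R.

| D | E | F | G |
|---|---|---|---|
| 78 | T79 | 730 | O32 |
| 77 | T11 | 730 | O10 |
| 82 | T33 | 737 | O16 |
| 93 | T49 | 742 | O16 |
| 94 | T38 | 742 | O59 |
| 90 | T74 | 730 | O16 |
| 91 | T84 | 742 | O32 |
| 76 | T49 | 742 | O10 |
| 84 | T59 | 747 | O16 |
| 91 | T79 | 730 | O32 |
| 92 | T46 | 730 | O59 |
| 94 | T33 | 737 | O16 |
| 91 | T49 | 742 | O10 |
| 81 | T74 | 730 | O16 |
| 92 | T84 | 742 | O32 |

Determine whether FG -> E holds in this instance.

(F=730, G=O32): 2 rows → E = T79, T79 ✓
(F=730, G=O10): 1 row → E = T11 ✓
(F=737, G=O16): 2 rows → E = T33, T33 ✓
(F=742, G=O16): 1 row → E = T49 ✓
(F=742, G=O59): 1 row → E = T38 ✓
(F=730, G=O16): 2 rows → E = T74, T74 ✓
(F=742, G=O32): 2 rows → E = T84, T84 ✓
(F=742, G=O10): 2 rows → E = T49, T49 ✓
(F=747, G=O16): 1 row → E = T59 ✓
(F=730, G=O59): 1 row → E = T46 ✓
Every FG value is associated with a single E value, so FG -> E holds.

Yes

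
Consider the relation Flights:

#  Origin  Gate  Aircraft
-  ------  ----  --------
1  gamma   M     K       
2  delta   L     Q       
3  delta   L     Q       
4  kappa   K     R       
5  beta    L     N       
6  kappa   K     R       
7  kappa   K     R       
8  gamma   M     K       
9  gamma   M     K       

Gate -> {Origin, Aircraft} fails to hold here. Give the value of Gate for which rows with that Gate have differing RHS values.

L

Gate=M: rows 1, 8, 9 → {Origin,Aircraft} = (gamma, K), (gamma, K), (gamma, K) ✓
Gate=L: rows 2, 3, 5 → {Origin,Aircraft} takes values {(delta, Q), (beta, N)} — violation
Gate=K: rows 4, 6, 7 → {Origin,Aircraft} = (kappa, R), (kappa, R), (kappa, R) ✓
The only Gate value with inconsistent RHS is Gate=L.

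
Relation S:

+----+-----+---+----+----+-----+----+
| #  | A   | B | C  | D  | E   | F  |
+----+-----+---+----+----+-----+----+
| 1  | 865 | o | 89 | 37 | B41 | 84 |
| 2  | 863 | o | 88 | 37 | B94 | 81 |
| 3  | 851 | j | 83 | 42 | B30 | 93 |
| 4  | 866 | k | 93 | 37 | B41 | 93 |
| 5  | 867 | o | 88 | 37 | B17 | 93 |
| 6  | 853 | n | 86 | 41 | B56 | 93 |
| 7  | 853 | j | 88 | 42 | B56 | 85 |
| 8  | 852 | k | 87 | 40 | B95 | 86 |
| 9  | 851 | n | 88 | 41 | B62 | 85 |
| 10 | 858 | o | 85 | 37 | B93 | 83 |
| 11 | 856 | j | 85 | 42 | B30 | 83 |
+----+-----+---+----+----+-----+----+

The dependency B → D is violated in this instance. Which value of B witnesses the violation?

B=o: rows 1, 2, 5, 10 → D = 37, 37, 37, 37 ✓
B=j: rows 3, 7, 11 → D = 42, 42, 42 ✓
B=k: rows 4, 8 → D takes values {37, 40} — violation
B=n: rows 6, 9 → D = 41, 41 ✓
The only B value with inconsistent D is B=k.

k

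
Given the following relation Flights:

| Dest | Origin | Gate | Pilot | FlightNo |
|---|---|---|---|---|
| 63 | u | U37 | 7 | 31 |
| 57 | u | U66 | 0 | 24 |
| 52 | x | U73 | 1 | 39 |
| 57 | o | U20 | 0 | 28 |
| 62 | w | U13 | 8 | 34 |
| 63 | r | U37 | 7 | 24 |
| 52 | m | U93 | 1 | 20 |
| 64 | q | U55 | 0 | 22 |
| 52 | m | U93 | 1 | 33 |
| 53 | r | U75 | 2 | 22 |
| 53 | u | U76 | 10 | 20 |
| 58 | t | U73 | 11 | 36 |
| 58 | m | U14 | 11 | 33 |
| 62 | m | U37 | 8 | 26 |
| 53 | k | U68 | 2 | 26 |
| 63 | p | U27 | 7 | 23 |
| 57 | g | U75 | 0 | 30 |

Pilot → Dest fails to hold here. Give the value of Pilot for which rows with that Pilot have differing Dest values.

Pilot=7: 3 rows → Dest = 63, 63, 63 ✓
Pilot=0: 4 rows → Dest takes values {57, 64} — violation
Pilot=1: 3 rows → Dest = 52, 52, 52 ✓
Pilot=8: 2 rows → Dest = 62, 62 ✓
Pilot=2: 2 rows → Dest = 53, 53 ✓
Pilot=10: 1 row → Dest = 53 ✓
Pilot=11: 2 rows → Dest = 58, 58 ✓
The only Pilot value with inconsistent Dest is Pilot=0.

0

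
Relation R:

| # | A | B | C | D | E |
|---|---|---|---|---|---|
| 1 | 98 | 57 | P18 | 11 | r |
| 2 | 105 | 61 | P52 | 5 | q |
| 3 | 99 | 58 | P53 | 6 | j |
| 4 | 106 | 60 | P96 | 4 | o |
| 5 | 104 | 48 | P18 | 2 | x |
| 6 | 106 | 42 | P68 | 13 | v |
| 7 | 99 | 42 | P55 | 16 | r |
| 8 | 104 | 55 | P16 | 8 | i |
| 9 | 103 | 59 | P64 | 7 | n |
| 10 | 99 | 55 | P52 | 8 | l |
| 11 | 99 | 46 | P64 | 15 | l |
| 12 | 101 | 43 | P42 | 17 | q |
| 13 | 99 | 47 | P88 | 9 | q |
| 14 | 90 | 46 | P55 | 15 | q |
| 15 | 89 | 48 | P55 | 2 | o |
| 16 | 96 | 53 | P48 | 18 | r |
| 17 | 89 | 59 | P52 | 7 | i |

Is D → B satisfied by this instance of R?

Yes

D=11: row 1 → B = 57 ✓
D=5: row 2 → B = 61 ✓
D=6: row 3 → B = 58 ✓
D=4: row 4 → B = 60 ✓
D=2: rows 5, 15 → B = 48, 48 ✓
D=13: row 6 → B = 42 ✓
D=16: row 7 → B = 42 ✓
D=8: rows 8, 10 → B = 55, 55 ✓
D=7: rows 9, 17 → B = 59, 59 ✓
D=15: rows 11, 14 → B = 46, 46 ✓
D=17: row 12 → B = 43 ✓
D=9: row 13 → B = 47 ✓
D=18: row 16 → B = 53 ✓
Every D value is associated with a single B value, so D → B holds.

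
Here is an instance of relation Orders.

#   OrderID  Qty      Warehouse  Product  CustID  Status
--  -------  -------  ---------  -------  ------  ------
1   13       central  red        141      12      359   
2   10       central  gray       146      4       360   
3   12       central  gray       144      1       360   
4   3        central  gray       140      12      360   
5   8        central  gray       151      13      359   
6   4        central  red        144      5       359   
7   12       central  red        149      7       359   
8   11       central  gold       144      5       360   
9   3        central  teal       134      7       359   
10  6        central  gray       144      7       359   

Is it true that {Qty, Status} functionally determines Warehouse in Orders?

(Qty=central, Status=359): rows 1, 5, 6, 7, 9, 10 → Warehouse takes values {red, gray, teal} — violation
(Qty=central, Status=360): rows 2, 3, 4, 8 → Warehouse takes values {gray, gold} — violation
Two rows agree on {Qty, Status} but differ on Warehouse, so {Qty, Status} -> Warehouse does not hold.

No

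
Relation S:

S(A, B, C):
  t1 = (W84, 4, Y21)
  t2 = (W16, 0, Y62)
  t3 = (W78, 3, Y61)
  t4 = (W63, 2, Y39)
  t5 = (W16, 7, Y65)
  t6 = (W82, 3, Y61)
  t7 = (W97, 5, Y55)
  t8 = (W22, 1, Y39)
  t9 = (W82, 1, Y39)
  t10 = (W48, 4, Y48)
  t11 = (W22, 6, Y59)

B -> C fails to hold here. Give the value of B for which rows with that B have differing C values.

4

B=4: rows 1, 10 → C takes values {Y21, Y48} — violation
B=0: row 2 → C = Y62 ✓
B=3: rows 3, 6 → C = Y61, Y61 ✓
B=2: row 4 → C = Y39 ✓
B=7: row 5 → C = Y65 ✓
B=5: row 7 → C = Y55 ✓
B=1: rows 8, 9 → C = Y39, Y39 ✓
B=6: row 11 → C = Y59 ✓
The only B value with inconsistent C is B=4.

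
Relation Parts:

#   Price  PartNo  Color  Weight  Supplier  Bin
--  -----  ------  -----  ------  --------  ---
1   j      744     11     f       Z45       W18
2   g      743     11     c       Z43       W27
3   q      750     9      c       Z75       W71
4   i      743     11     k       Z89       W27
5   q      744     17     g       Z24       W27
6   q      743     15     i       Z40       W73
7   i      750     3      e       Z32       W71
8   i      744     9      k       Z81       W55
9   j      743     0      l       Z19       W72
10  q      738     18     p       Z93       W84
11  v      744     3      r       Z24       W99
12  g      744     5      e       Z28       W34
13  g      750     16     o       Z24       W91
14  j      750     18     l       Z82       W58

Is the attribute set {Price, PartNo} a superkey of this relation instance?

All 14 rows have distinct {Price, PartNo} values, so {Price, PartNo} → (all attributes) holds and {Price, PartNo} is a superkey.

Yes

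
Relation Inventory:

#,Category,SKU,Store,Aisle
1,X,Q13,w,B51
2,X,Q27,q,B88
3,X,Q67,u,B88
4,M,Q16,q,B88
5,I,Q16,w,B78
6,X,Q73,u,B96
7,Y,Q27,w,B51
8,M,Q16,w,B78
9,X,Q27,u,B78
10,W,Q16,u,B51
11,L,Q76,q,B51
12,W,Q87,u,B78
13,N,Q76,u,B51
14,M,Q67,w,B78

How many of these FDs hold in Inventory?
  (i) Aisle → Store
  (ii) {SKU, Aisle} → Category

(i) Aisle → Store: Aisle=B51: rows 1, 7, 10, 11, 13 → Store takes values {w, u, q} — violation; Aisle=B88: rows 2, 3, 4 → Store takes values {q, u} — violation; Aisle=B78: rows 5, 8, 9, 12, 14 → Store takes values {w, u} — violation — fails.
(ii) {SKU, Aisle} → Category: (SKU=Q16, Aisle=B78): rows 5, 8 → Category takes values {I, M} — violation; (SKU=Q76, Aisle=B51): rows 11, 13 → Category takes values {L, N} — violation — fails.
None of the 2 dependencies hold.

0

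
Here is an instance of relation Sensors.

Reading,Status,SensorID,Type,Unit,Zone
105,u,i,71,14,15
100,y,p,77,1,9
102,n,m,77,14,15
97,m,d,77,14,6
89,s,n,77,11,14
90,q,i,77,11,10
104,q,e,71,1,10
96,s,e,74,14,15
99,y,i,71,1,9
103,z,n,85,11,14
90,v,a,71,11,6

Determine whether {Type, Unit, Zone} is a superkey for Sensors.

Yes

All 11 rows have distinct {Type, Unit, Zone} values, so {Type, Unit, Zone} → (all attributes) holds and {Type, Unit, Zone} is a superkey.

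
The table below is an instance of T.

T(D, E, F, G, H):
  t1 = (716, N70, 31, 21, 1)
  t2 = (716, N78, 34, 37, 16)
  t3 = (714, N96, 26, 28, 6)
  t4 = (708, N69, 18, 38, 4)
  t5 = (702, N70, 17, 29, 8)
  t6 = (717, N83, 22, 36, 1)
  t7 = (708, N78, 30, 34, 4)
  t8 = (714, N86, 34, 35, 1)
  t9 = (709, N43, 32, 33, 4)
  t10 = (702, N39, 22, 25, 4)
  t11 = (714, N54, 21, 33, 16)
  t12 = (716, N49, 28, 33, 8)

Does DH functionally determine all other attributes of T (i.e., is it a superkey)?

No

Rows 4 and 7 have the same DH value (D=708, H=4) but are distinct tuples, so DH does not determine every attribute — not a superkey.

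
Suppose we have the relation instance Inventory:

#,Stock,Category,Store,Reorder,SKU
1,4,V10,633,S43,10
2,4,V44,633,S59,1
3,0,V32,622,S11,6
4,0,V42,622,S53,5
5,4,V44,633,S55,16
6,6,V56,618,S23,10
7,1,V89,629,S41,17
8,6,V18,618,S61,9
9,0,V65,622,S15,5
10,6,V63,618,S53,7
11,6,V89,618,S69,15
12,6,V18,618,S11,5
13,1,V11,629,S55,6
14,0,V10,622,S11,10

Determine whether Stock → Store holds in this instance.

Yes

Stock=4: rows 1, 2, 5 → Store = 633, 633, 633 ✓
Stock=0: rows 3, 4, 9, 14 → Store = 622, 622, 622, 622 ✓
Stock=6: rows 6, 8, 10, 11, 12 → Store = 618, 618, 618, 618, 618 ✓
Stock=1: rows 7, 13 → Store = 629, 629 ✓
Every Stock value is associated with a single Store value, so Stock → Store holds.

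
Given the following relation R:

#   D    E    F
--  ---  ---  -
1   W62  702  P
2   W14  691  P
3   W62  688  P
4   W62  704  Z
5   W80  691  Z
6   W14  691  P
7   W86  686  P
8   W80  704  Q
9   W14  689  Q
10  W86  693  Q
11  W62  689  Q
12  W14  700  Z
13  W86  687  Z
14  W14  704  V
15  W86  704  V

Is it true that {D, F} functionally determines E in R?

No

(D=W62, F=P): rows 1, 3 → E takes values {702, 688} — violation
(D=W14, F=P): rows 2, 6 → E = 691, 691 ✓
(D=W62, F=Z): row 4 → E = 704 ✓
(D=W80, F=Z): row 5 → E = 691 ✓
(D=W86, F=P): row 7 → E = 686 ✓
(D=W80, F=Q): row 8 → E = 704 ✓
(D=W14, F=Q): row 9 → E = 689 ✓
(D=W86, F=Q): row 10 → E = 693 ✓
(D=W62, F=Q): row 11 → E = 689 ✓
(D=W14, F=Z): row 12 → E = 700 ✓
(D=W86, F=Z): row 13 → E = 687 ✓
(D=W14, F=V): row 14 → E = 704 ✓
(D=W86, F=V): row 15 → E = 704 ✓
Two rows agree on {D, F} but differ on E, so {D, F} -> E does not hold.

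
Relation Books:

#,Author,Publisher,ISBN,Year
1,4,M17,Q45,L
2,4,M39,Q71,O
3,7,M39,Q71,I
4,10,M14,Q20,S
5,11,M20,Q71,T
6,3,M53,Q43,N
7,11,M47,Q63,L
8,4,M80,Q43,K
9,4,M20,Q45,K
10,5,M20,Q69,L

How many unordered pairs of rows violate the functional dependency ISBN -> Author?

ISBN=Q45: all 2 rows agree on Author — 0 pairs.
ISBN=Q71: violating pairs (2,3), (2,5), (3,5) — 3 pairs.
ISBN=Q43: violating pairs (6,8) — 1 pair.

4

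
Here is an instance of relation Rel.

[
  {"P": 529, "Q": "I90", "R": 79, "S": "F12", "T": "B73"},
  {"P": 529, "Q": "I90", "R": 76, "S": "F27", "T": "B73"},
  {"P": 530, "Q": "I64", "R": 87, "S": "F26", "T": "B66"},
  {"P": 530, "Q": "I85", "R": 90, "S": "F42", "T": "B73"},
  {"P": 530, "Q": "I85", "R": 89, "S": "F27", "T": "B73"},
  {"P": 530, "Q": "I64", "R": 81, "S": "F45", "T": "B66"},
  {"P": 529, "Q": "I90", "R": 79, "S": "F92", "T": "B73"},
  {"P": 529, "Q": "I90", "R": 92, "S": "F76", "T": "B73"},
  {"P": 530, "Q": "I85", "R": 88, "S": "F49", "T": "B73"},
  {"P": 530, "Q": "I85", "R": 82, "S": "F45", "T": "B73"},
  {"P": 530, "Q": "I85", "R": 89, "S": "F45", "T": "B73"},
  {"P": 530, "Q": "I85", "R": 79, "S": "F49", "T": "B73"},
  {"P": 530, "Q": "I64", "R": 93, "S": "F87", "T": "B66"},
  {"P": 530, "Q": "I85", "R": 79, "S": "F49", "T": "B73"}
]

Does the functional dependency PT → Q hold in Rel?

(P=529, T=B73): 4 rows → Q = I90, I90, I90, I90 ✓
(P=530, T=B66): 3 rows → Q = I64, I64, I64 ✓
(P=530, T=B73): 7 rows → Q = I85, I85, I85, I85, I85, I85, I85 ✓
Every PT value is associated with a single Q value, so PT → Q holds.

Yes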